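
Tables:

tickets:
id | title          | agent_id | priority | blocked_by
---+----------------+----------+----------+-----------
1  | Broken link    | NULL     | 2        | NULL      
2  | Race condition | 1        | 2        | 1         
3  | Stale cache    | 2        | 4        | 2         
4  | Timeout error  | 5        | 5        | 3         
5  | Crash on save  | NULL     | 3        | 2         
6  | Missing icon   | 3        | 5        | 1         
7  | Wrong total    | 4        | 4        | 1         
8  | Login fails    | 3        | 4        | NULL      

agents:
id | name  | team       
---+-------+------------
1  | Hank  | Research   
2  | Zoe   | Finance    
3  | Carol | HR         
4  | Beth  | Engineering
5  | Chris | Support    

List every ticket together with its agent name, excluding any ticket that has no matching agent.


INNER JOIN keeps only tickets rows whose agent_id matches an id in agents. Walk through each ticket:
  - ticket 1 (Broken link): agent_id=NULL, no match -> dropped
  - ticket 2 (Race condition): agent_id=1 -> matches Hank
  - ticket 3 (Stale cache): agent_id=2 -> matches Zoe
  - ticket 4 (Timeout error): agent_id=5 -> matches Chris
  - ticket 5 (Crash on save): agent_id=NULL, no match -> dropped
  - ticket 6 (Missing icon): agent_id=3 -> matches Carol
  - ticket 7 (Wrong total): agent_id=4 -> matches Beth
  - ticket 8 (Login fails): agent_id=3 -> matches Carol
So 2 of 8 rows are dropped.

SQL:
SELECT a.title, b.name AS agent
FROM tickets a
INNER JOIN agents b ON a.agent_id = b.id

Result:
title          | agent
---------------+------
Race condition | Hank 
Stale cache    | Zoe  
Timeout error  | Chris
Missing icon   | Carol
Wrong total    | Beth 
Login fails    | Carol


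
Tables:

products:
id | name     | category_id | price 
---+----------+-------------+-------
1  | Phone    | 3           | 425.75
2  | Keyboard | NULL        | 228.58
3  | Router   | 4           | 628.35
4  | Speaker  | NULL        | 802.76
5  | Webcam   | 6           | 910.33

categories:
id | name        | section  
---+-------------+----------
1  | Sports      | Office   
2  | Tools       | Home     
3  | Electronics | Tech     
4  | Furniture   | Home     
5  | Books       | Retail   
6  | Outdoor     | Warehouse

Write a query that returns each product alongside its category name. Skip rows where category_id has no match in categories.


INNER JOIN keeps only products rows whose category_id matches an id in categories. Walk through each product:
  - product 1 (Phone): category_id=3 -> matches Electronics
  - product 2 (Keyboard): category_id=NULL, no match -> dropped
  - product 3 (Router): category_id=4 -> matches Furniture
  - product 4 (Speaker): category_id=NULL, no match -> dropped
  - product 5 (Webcam): category_id=6 -> matches Outdoor
So 2 of 5 rows are dropped.

SQL:
SELECT a.name, b.name AS category
FROM products a
INNER JOIN categories b ON a.category_id = b.id

Result:
name   | category   
-------+------------
Phone  | Electronics
Router | Furniture  
Webcam | Outdoor    


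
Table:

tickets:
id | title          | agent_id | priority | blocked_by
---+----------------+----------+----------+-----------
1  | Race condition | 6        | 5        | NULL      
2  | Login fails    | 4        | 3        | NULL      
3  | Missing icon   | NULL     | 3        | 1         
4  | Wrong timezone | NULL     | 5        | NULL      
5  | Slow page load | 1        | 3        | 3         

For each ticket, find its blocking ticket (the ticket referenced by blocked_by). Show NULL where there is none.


This is a self-join: tickets is joined to a second copy of itself, matching each row's blocked_by to another row's id. Use LEFT JOIN so rows with blocked_by=NULL are kept.
  - ticket 1 (Race condition): blocked_by=NULL -> NULL
  - ticket 2 (Login fails): blocked_by=NULL -> NULL
  - ticket 3 (Missing icon): blocked_by=1 -> Race condition
  - ticket 4 (Wrong timezone): blocked_by=NULL -> NULL
  - ticket 5 (Slow page load): blocked_by=3 -> Missing icon

SQL:
SELECT a.title AS item, b.title AS blocked_by
FROM tickets a
LEFT JOIN tickets b ON a.blocked_by = b.id

Result:
item           | blocked_by    
---------------+---------------
Race condition | NULL          
Login fails    | NULL          
Missing icon   | Race condition
Wrong timezone | NULL          
Slow page load | Missing icon  


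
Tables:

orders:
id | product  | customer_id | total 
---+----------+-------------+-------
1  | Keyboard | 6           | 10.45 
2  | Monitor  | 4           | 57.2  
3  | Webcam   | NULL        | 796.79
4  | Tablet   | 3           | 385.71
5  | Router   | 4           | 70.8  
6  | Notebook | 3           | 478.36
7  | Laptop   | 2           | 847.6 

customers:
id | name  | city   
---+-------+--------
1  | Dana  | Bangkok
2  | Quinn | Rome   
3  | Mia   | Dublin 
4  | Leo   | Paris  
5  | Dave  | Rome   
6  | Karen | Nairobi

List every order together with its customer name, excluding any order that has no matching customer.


INNER JOIN keeps only orders rows whose customer_id matches an id in customers. Walk through each order:
  - order 1 (Keyboard): customer_id=6 -> matches Karen
  - order 2 (Monitor): customer_id=4 -> matches Leo
  - order 3 (Webcam): customer_id=NULL, no match -> dropped
  - order 4 (Tablet): customer_id=3 -> matches Mia
  - order 5 (Router): customer_id=4 -> matches Leo
  - order 6 (Notebook): customer_id=3 -> matches Mia
  - order 7 (Laptop): customer_id=2 -> matches Quinn
So 1 of 7 rows is dropped.

SQL:
SELECT a.product, b.name AS customer
FROM orders a
INNER JOIN customers b ON a.customer_id = b.id

Result:
product  | customer
---------+---------
Keyboard | Karen   
Monitor  | Leo     
Tablet   | Mia     
Router   | Leo     
Notebook | Mia     
Laptop   | Quinn   


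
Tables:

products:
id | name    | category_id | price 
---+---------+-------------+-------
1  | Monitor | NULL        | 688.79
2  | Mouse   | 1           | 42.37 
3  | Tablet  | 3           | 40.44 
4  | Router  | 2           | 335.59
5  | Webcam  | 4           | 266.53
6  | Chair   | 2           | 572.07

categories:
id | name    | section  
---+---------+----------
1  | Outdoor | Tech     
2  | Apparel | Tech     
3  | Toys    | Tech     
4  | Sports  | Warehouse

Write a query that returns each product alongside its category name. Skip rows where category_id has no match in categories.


INNER JOIN keeps only products rows whose category_id matches an id in categories. Walk through each product:
  - product 1 (Monitor): category_id=NULL, no match -> dropped
  - product 2 (Mouse): category_id=1 -> matches Outdoor
  - product 3 (Tablet): category_id=3 -> matches Toys
  - product 4 (Router): category_id=2 -> matches Apparel
  - product 5 (Webcam): category_id=4 -> matches Sports
  - product 6 (Chair): category_id=2 -> matches Apparel
So 1 of 6 rows is dropped.

SQL:
SELECT a.name, b.name AS category
FROM products a
INNER JOIN categories b ON a.category_id = b.id

Result:
name   | category
-------+---------
Mouse  | Outdoor 
Tablet | Toys    
Router | Apparel 
Webcam | Sports  
Chair  | Apparel 


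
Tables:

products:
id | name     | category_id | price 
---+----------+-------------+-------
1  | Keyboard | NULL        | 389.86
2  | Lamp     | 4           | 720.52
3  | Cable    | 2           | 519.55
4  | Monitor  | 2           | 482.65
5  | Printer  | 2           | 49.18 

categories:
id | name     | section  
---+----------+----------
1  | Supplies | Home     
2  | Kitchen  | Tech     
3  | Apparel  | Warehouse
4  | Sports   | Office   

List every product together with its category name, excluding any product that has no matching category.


INNER JOIN keeps only products rows whose category_id matches an id in categories. Walk through each product:
  - product 1 (Keyboard): category_id=NULL, no match -> dropped
  - product 2 (Lamp): category_id=4 -> matches Sports
  - product 3 (Cable): category_id=2 -> matches Kitchen
  - product 4 (Monitor): category_id=2 -> matches Kitchen
  - product 5 (Printer): category_id=2 -> matches Kitchen
So 1 of 5 rows is dropped.

SQL:
SELECT a.name, b.name AS category
FROM products a
INNER JOIN categories b ON a.category_id = b.id

Result:
name    | category
--------+---------
Lamp    | Sports  
Cable   | Kitchen 
Monitor | Kitchen 
Printer | Kitchen 


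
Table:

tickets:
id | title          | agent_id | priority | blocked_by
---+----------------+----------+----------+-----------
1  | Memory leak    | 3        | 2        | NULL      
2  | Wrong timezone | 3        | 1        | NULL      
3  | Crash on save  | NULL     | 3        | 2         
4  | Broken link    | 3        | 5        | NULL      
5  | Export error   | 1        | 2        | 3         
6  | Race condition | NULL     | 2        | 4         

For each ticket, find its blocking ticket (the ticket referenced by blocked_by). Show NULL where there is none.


This is a self-join: tickets is joined to a second copy of itself, matching each row's blocked_by to another row's id. Use LEFT JOIN so rows with blocked_by=NULL are kept.
  - ticket 1 (Memory leak): blocked_by=NULL -> NULL
  - ticket 2 (Wrong timezone): blocked_by=NULL -> NULL
  - ticket 3 (Crash on save): blocked_by=2 -> Wrong timezone
  - ticket 4 (Broken link): blocked_by=NULL -> NULL
  - ticket 5 (Export error): blocked_by=3 -> Crash on save
  - ticket 6 (Race condition): blocked_by=4 -> Broken link

SQL:
SELECT a.title AS item, b.title AS blocked_by
FROM tickets a
LEFT JOIN tickets b ON a.blocked_by = b.id

Result:
item           | blocked_by    
---------------+---------------
Memory leak    | NULL          
Wrong timezone | NULL          
Crash on save  | Wrong timezone
Broken link    | NULL          
Export error   | Crash on save 
Race condition | Broken link   


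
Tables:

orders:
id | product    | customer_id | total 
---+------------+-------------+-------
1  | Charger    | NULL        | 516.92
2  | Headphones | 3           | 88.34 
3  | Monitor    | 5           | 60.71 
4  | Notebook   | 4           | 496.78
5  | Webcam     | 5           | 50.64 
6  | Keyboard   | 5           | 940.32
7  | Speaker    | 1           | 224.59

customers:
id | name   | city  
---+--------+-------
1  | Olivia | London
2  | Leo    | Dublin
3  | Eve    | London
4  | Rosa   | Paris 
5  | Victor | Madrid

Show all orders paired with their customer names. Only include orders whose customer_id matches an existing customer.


INNER JOIN keeps only orders rows whose customer_id matches an id in customers. Walk through each order:
  - order 1 (Charger): customer_id=NULL, no match -> dropped
  - order 2 (Headphones): customer_id=3 -> matches Eve
  - order 3 (Monitor): customer_id=5 -> matches Victor
  - order 4 (Notebook): customer_id=4 -> matches Rosa
  - order 5 (Webcam): customer_id=5 -> matches Victor
  - order 6 (Keyboard): customer_id=5 -> matches Victor
  - order 7 (Speaker): customer_id=1 -> matches Olivia
So 1 of 7 rows is dropped.

SQL:
SELECT a.product, b.name AS customer
FROM orders a
INNER JOIN customers b ON a.customer_id = b.id

Result:
product    | customer
-----------+---------
Headphones | Eve     
Monitor    | Victor  
Notebook   | Rosa    
Webcam     | Victor  
Keyboard   | Victor  
Speaker    | Olivia  


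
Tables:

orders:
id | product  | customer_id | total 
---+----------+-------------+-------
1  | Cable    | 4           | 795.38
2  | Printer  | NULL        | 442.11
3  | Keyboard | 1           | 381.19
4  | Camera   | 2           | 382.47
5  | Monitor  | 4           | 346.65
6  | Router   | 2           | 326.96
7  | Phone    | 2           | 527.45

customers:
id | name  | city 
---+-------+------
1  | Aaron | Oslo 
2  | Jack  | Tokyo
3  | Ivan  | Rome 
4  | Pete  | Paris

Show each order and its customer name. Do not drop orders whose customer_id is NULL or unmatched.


LEFT JOIN keeps every row from orders (the left table); where customer_id has no match in customers, the customer columns become NULL. Walk through each order:
  - order 1 (Cable): customer_id=4 -> matches Pete
  - order 2 (Printer): customer_id=NULL, no match -> kept with NULL
  - order 3 (Keyboard): customer_id=1 -> matches Aaron
  - order 4 (Camera): customer_id=2 -> matches Jack
  - order 5 (Monitor): customer_id=4 -> matches Pete
  - order 6 (Router): customer_id=2 -> matches Jack
  - order 7 (Phone): customer_id=2 -> matches Jack
All 7 rows appear; 1 has NULL customer.

SQL:
SELECT a.product, b.name AS customer
FROM orders a
LEFT JOIN customers b ON a.customer_id = b.id

Result:
product  | customer
---------+---------
Cable    | Pete    
Printer  | NULL    
Keyboard | Aaron   
Camera   | Jack    
Monitor  | Pete    
Router   | Jack    
Phone    | Jack    


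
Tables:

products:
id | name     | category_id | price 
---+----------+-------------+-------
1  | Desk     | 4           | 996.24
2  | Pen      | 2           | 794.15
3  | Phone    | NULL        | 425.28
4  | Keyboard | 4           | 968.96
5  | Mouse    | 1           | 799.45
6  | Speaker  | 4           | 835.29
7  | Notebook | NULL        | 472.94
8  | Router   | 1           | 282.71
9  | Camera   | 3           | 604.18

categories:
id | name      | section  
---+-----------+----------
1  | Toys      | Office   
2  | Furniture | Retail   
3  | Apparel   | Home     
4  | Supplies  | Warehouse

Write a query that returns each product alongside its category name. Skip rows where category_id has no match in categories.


INNER JOIN keeps only products rows whose category_id matches an id in categories. Walk through each product:
  - product 1 (Desk): category_id=4 -> matches Supplies
  - product 2 (Pen): category_id=2 -> matches Furniture
  - product 3 (Phone): category_id=NULL, no match -> dropped
  - product 4 (Keyboard): category_id=4 -> matches Supplies
  - product 5 (Mouse): category_id=1 -> matches Toys
  - product 6 (Speaker): category_id=4 -> matches Supplies
  - product 7 (Notebook): category_id=NULL, no match -> dropped
  - product 8 (Router): category_id=1 -> matches Toys
  - product 9 (Camera): category_id=3 -> matches Apparel
So 2 of 9 rows are dropped.

SQL:
SELECT a.name, b.name AS category
FROM products a
INNER JOIN categories b ON a.category_id = b.id

Result:
name     | category 
---------+----------
Desk     | Supplies 
Pen      | Furniture
Keyboard | Supplies 
Mouse    | Toys     
Speaker  | Supplies 
Router   | Toys     
Camera   | Apparel  


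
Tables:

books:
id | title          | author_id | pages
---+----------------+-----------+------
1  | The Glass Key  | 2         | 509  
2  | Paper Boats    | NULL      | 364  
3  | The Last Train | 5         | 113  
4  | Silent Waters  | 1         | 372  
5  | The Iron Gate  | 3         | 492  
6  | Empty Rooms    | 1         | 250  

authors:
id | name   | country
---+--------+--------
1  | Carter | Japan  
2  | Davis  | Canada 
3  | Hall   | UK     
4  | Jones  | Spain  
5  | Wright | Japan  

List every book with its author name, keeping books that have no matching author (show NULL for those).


LEFT JOIN keeps every row from books (the left table); where author_id has no match in authors, the author columns become NULL. Walk through each book:
  - book 1 (The Glass Key): author_id=2 -> matches Davis
  - book 2 (Paper Boats): author_id=NULL, no match -> kept with NULL
  - book 3 (The Last Train): author_id=5 -> matches Wright
  - book 4 (Silent Waters): author_id=1 -> matches Carter
  - book 5 (The Iron Gate): author_id=3 -> matches Hall
  - book 6 (Empty Rooms): author_id=1 -> matches Carter
All 6 rows appear; 1 has NULL author.

SQL:
SELECT a.title, b.name AS author
FROM books a
LEFT JOIN authors b ON a.author_id = b.id

Result:
title          | author
---------------+-------
The Glass Key  | Davis 
Paper Boats    | NULL  
The Last Train | Wright
Silent Waters  | Carter
The Iron Gate  | Hall  
Empty Rooms    | Carter


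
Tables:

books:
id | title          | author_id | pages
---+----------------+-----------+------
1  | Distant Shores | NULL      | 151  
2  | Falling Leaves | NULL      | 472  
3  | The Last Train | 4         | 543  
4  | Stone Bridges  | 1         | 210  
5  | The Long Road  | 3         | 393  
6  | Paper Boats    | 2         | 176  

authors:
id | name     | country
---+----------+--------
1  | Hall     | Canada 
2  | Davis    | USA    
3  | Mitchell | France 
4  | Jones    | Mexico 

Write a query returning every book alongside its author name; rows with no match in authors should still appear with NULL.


LEFT JOIN keeps every row from books (the left table); where author_id has no match in authors, the author columns become NULL. Walk through each book:
  - book 1 (Distant Shores): author_id=NULL, no match -> kept with NULL
  - book 2 (Falling Leaves): author_id=NULL, no match -> kept with NULL
  - book 3 (The Last Train): author_id=4 -> matches Jones
  - book 4 (Stone Bridges): author_id=1 -> matches Hall
  - book 5 (The Long Road): author_id=3 -> matches Mitchell
  - book 6 (Paper Boats): author_id=2 -> matches Davis
All 6 rows appear; 2 have NULL author.

SQL:
SELECT a.title, b.name AS author
FROM books a
LEFT JOIN authors b ON a.author_id = b.id

Result:
title          | author  
---------------+---------
Distant Shores | NULL    
Falling Leaves | NULL    
The Last Train | Jones   
Stone Bridges  | Hall    
The Long Road  | Mitchell
Paper Boats    | Davis   


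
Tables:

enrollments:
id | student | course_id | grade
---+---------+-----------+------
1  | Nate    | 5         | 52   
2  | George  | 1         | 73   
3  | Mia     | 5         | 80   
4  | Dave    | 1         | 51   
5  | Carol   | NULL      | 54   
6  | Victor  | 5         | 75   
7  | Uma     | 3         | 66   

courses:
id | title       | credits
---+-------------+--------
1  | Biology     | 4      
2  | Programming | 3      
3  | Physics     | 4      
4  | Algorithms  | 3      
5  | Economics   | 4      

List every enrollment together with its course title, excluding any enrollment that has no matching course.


INNER JOIN keeps only enrollments rows whose course_id matches an id in courses. Walk through each enrollment:
  - enrollment 1 (Nate): course_id=5 -> matches Economics
  - enrollment 2 (George): course_id=1 -> matches Biology
  - enrollment 3 (Mia): course_id=5 -> matches Economics
  - enrollment 4 (Dave): course_id=1 -> matches Biology
  - enrollment 5 (Carol): course_id=NULL, no match -> dropped
  - enrollment 6 (Victor): course_id=5 -> matches Economics
  - enrollment 7 (Uma): course_id=3 -> matches Physics
So 1 of 7 rows is dropped.

SQL:
SELECT a.student, b.title AS course
FROM enrollments a
INNER JOIN courses b ON a.course_id = b.id

Result:
student | course   
--------+----------
Nate    | Economics
George  | Biology  
Mia     | Economics
Dave    | Biology  
Victor  | Economics
Uma     | Physics  


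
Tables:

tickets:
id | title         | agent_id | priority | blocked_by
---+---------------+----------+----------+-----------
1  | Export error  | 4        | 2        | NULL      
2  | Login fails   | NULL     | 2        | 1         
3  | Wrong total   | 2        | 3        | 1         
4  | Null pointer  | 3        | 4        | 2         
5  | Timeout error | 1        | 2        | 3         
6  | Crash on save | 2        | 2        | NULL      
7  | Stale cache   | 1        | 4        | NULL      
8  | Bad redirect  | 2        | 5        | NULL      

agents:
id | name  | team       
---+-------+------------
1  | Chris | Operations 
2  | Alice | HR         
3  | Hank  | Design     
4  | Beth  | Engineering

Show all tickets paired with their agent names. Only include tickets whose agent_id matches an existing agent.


INNER JOIN keeps only tickets rows whose agent_id matches an id in agents. Walk through each ticket:
  - ticket 1 (Export error): agent_id=4 -> matches Beth
  - ticket 2 (Login fails): agent_id=NULL, no match -> dropped
  - ticket 3 (Wrong total): agent_id=2 -> matches Alice
  - ticket 4 (Null pointer): agent_id=3 -> matches Hank
  - ticket 5 (Timeout error): agent_id=1 -> matches Chris
  - ticket 6 (Crash on save): agent_id=2 -> matches Alice
  - ticket 7 (Stale cache): agent_id=1 -> matches Chris
  - ticket 8 (Bad redirect): agent_id=2 -> matches Alice
So 1 of 8 rows is dropped.

SQL:
SELECT a.title, b.name AS agent
FROM tickets a
INNER JOIN agents b ON a.agent_id = b.id

Result:
title         | agent
--------------+------
Export error  | Beth 
Wrong total   | Alice
Null pointer  | Hank 
Timeout error | Chris
Crash on save | Alice
Stale cache   | Chris
Bad redirect  | Alice


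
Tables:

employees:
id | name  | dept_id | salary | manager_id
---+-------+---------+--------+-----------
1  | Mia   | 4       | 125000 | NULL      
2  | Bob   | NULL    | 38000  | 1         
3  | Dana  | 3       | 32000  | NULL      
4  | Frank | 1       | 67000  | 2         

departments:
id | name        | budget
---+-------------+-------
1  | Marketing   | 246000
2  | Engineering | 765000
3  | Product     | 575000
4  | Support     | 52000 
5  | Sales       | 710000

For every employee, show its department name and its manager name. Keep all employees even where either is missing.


Two LEFT JOINs from the same base table employees: one to departments via dept_id, one to employees itself via manager_id. Both are LEFT so every employee is preserved.
Match against departments:
  - employee 1 (Mia): dept_id=4 -> matches Support
  - employee 2 (Bob): dept_id=NULL, no match -> kept with NULL
  - employee 3 (Dana): dept_id=3 -> matches Product
  - employee 4 (Frank): dept_id=1 -> matches Marketing
Match against employees (self):
  - employee 1 (Mia): manager_id=NULL -> NULL
  - employee 2 (Bob): manager_id=1 -> Mia
  - employee 3 (Dana): manager_id=NULL -> NULL
  - employee 4 (Frank): manager_id=2 -> Bob

SQL:
SELECT a.name, b.name AS department, c.name AS manager
FROM employees a
LEFT JOIN departments b ON a.dept_id = b.id
LEFT JOIN employees c ON a.manager_id = c.id

Result:
name  | department | manager
------+------------+--------
Mia   | Support    | NULL   
Bob   | NULL       | Mia    
Dana  | Product    | NULL   
Frank | Marketing  | Bob    


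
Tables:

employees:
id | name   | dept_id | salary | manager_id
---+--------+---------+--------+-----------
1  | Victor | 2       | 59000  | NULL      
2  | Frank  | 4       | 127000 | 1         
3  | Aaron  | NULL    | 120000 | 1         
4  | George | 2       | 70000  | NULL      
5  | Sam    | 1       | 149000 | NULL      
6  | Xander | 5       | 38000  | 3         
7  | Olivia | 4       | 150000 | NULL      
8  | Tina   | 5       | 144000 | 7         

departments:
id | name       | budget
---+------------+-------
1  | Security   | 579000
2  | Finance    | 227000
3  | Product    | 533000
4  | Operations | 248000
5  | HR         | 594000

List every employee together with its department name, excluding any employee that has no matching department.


INNER JOIN keeps only employees rows whose dept_id matches an id in departments. Walk through each employee:
  - employee 1 (Victor): dept_id=2 -> matches Finance
  - employee 2 (Frank): dept_id=4 -> matches Operations
  - employee 3 (Aaron): dept_id=NULL, no match -> dropped
  - employee 4 (George): dept_id=2 -> matches Finance
  - employee 5 (Sam): dept_id=1 -> matches Security
  - employee 6 (Xander): dept_id=5 -> matches HR
  - employee 7 (Olivia): dept_id=4 -> matches Operations
  - employee 8 (Tina): dept_id=5 -> matches HR
So 1 of 8 rows is dropped.

SQL:
SELECT a.name, b.name AS department
FROM employees a
INNER JOIN departments b ON a.dept_id = b.id

Result:
name   | department
-------+-----------
Victor | Finance   
Frank  | Operations
George | Finance   
Sam    | Security  
Xander | HR        
Olivia | Operations
Tina   | HR        


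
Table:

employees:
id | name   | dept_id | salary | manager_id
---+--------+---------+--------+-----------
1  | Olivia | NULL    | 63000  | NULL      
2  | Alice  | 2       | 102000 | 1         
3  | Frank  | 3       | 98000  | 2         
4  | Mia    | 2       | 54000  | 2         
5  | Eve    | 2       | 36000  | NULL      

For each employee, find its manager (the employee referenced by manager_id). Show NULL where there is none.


This is a self-join: employees is joined to a second copy of itself, matching each row's manager_id to another row's id. Use LEFT JOIN so rows with manager_id=NULL are kept.
  - employee 1 (Olivia): manager_id=NULL -> NULL
  - employee 2 (Alice): manager_id=1 -> Olivia
  - employee 3 (Frank): manager_id=2 -> Alice
  - employee 4 (Mia): manager_id=2 -> Alice
  - employee 5 (Eve): manager_id=NULL -> NULL

SQL:
SELECT a.name AS item, b.name AS manager
FROM employees a
LEFT JOIN employees b ON a.manager_id = b.id

Result:
item   | manager
-------+--------
Olivia | NULL   
Alice  | Olivia 
Frank  | Alice  
Mia    | Alice  
Eve    | NULL   


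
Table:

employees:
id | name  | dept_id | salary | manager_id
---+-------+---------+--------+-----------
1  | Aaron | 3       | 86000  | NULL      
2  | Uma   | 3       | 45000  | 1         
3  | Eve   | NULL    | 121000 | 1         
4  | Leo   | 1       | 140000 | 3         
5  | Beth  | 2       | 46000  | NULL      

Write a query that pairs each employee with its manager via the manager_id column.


This is a self-join: employees is joined to a second copy of itself, matching each row's manager_id to another row's id. Use LEFT JOIN so rows with manager_id=NULL are kept.
  - employee 1 (Aaron): manager_id=NULL -> NULL
  - employee 2 (Uma): manager_id=1 -> Aaron
  - employee 3 (Eve): manager_id=1 -> Aaron
  - employee 4 (Leo): manager_id=3 -> Eve
  - employee 5 (Beth): manager_id=NULL -> NULL

SQL:
SELECT a.name AS item, b.name AS manager
FROM employees a
LEFT JOIN employees b ON a.manager_id = b.id

Result:
item  | manager
------+--------
Aaron | NULL   
Uma   | Aaron  
Eve   | Aaron  
Leo   | Eve    
Beth  | NULL   


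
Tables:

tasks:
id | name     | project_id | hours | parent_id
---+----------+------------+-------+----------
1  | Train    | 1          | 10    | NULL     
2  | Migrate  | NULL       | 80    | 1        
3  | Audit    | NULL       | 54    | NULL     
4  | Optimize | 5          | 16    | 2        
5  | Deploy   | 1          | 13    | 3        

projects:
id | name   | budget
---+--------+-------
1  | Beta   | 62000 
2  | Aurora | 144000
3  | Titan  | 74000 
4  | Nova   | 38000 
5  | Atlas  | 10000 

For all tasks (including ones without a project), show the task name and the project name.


LEFT JOIN keeps every row from tasks (the left table); where project_id has no match in projects, the project columns become NULL. Walk through each task:
  - task 1 (Train): project_id=1 -> matches Beta
  - task 2 (Migrate): project_id=NULL, no match -> kept with NULL
  - task 3 (Audit): project_id=NULL, no match -> kept with NULL
  - task 4 (Optimize): project_id=5 -> matches Atlas
  - task 5 (Deploy): project_id=1 -> matches Beta
All 5 rows appear; 2 have NULL project.

SQL:
SELECT a.name, b.name AS project
FROM tasks a
LEFT JOIN projects b ON a.project_id = b.id

Result:
name     | project
---------+--------
Train    | Beta   
Migrate  | NULL   
Audit    | NULL   
Optimize | Atlas  
Deploy   | Beta   


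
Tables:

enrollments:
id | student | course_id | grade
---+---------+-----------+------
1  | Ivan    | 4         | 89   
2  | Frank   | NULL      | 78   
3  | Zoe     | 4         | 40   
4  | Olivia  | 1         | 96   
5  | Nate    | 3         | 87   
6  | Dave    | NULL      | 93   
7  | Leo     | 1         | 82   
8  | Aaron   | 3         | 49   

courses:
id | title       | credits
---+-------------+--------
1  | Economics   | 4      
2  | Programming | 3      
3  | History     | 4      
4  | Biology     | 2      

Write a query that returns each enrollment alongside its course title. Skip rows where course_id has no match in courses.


INNER JOIN keeps only enrollments rows whose course_id matches an id in courses. Walk through each enrollment:
  - enrollment 1 (Ivan): course_id=4 -> matches Biology
  - enrollment 2 (Frank): course_id=NULL, no match -> dropped
  - enrollment 3 (Zoe): course_id=4 -> matches Biology
  - enrollment 4 (Olivia): course_id=1 -> matches Economics
  - enrollment 5 (Nate): course_id=3 -> matches History
  - enrollment 6 (Dave): course_id=NULL, no match -> dropped
  - enrollment 7 (Leo): course_id=1 -> matches Economics
  - enrollment 8 (Aaron): course_id=3 -> matches History
So 2 of 8 rows are dropped.

SQL:
SELECT a.student, b.title AS course
FROM enrollments a
INNER JOIN courses b ON a.course_id = b.id

Result:
student | course   
--------+----------
Ivan    | Biology  
Zoe     | Biology  
Olivia  | Economics
Nate    | History  
Leo     | Economics
Aaron   | History  


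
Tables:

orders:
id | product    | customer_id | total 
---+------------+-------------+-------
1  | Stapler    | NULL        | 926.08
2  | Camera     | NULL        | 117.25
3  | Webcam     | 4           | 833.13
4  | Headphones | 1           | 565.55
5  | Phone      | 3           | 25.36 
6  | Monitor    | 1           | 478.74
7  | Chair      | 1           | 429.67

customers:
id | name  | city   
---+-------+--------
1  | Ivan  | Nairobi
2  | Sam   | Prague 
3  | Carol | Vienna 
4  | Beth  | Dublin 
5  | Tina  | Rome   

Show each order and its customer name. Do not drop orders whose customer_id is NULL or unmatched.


LEFT JOIN keeps every row from orders (the left table); where customer_id has no match in customers, the customer columns become NULL. Walk through each order:
  - order 1 (Stapler): customer_id=NULL, no match -> kept with NULL
  - order 2 (Camera): customer_id=NULL, no match -> kept with NULL
  - order 3 (Webcam): customer_id=4 -> matches Beth
  - order 4 (Headphones): customer_id=1 -> matches Ivan
  - order 5 (Phone): customer_id=3 -> matches Carol
  - order 6 (Monitor): customer_id=1 -> matches Ivan
  - order 7 (Chair): customer_id=1 -> matches Ivan
All 7 rows appear; 2 have NULL customer.

SQL:
SELECT a.product, b.name AS customer
FROM orders a
LEFT JOIN customers b ON a.customer_id = b.id

Result:
product    | customer
-----------+---------
Stapler    | NULL    
Camera     | NULL    
Webcam     | Beth    
Headphones | Ivan    
Phone      | Carol   
Monitor    | Ivan    
Chair      | Ivan    


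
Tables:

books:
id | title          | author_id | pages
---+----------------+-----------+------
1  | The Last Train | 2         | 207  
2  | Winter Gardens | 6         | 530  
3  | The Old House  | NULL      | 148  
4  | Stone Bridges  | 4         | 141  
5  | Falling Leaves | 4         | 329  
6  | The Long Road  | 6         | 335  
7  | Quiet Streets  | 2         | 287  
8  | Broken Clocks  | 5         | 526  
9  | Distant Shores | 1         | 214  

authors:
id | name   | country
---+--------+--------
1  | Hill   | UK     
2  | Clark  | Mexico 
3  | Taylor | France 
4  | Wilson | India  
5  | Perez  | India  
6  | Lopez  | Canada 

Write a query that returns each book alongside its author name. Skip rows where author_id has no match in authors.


INNER JOIN keeps only books rows whose author_id matches an id in authors. Walk through each book:
  - book 1 (The Last Train): author_id=2 -> matches Clark
  - book 2 (Winter Gardens): author_id=6 -> matches Lopez
  - book 3 (The Old House): author_id=NULL, no match -> dropped
  - book 4 (Stone Bridges): author_id=4 -> matches Wilson
  - book 5 (Falling Leaves): author_id=4 -> matches Wilson
  - book 6 (The Long Road): author_id=6 -> matches Lopez
  - book 7 (Quiet Streets): author_id=2 -> matches Clark
  - book 8 (Broken Clocks): author_id=5 -> matches Perez
  - book 9 (Distant Shores): author_id=1 -> matches Hill
So 1 of 9 rows is dropped.

SQL:
SELECT a.title, b.name AS author
FROM books a
INNER JOIN authors b ON a.author_id = b.id

Result:
title          | author
---------------+-------
The Last Train | Clark 
Winter Gardens | Lopez 
Stone Bridges  | Wilson
Falling Leaves | Wilson
The Long Road  | Lopez 
Quiet Streets  | Clark 
Broken Clocks  | Perez 
Distant Shores | Hill  


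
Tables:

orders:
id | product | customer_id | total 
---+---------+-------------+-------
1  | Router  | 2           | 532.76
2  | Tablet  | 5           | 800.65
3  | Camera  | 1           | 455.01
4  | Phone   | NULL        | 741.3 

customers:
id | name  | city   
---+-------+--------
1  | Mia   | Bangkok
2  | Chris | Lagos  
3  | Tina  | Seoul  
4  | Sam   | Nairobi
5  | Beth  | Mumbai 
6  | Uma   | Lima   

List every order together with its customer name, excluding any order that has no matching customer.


INNER JOIN keeps only orders rows whose customer_id matches an id in customers. Walk through each order:
  - order 1 (Router): customer_id=2 -> matches Chris
  - order 2 (Tablet): customer_id=5 -> matches Beth
  - order 3 (Camera): customer_id=1 -> matches Mia
  - order 4 (Phone): customer_id=NULL, no match -> dropped
So 1 of 4 rows is dropped.

SQL:
SELECT a.product, b.name AS customer
FROM orders a
INNER JOIN customers b ON a.customer_id = b.id

Result:
product | customer
--------+---------
Router  | Chris   
Tablet  | Beth    
Camera  | Mia     


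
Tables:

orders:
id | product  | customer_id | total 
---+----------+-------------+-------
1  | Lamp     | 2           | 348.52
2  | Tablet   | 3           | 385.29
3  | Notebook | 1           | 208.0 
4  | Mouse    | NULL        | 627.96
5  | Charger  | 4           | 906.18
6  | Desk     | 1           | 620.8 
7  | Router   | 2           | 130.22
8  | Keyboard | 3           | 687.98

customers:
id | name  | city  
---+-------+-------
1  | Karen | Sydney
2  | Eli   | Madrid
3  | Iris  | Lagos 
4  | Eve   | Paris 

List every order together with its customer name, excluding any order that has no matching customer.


INNER JOIN keeps only orders rows whose customer_id matches an id in customers. Walk through each order:
  - order 1 (Lamp): customer_id=2 -> matches Eli
  - order 2 (Tablet): customer_id=3 -> matches Iris
  - order 3 (Notebook): customer_id=1 -> matches Karen
  - order 4 (Mouse): customer_id=NULL, no match -> dropped
  - order 5 (Charger): customer_id=4 -> matches Eve
  - order 6 (Desk): customer_id=1 -> matches Karen
  - order 7 (Router): customer_id=2 -> matches Eli
  - order 8 (Keyboard): customer_id=3 -> matches Iris
So 1 of 8 rows is dropped.

SQL:
SELECT a.product, b.name AS customer
FROM orders a
INNER JOIN customers b ON a.customer_id = b.id

Result:
product  | customer
---------+---------
Lamp     | Eli     
Tablet   | Iris    
Notebook | Karen   
Charger  | Eve     
Desk     | Karen   
Router   | Eli     
Keyboard | Iris    


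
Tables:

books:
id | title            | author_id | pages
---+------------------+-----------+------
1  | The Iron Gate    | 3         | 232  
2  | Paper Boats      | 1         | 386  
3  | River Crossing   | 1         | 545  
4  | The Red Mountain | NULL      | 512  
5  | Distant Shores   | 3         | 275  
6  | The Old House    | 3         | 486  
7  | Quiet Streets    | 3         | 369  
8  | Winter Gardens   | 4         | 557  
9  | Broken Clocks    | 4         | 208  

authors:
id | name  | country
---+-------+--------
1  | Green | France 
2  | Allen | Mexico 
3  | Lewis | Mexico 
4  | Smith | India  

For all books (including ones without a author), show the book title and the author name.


LEFT JOIN keeps every row from books (the left table); where author_id has no match in authors, the author columns become NULL. Walk through each book:
  - book 1 (The Iron Gate): author_id=3 -> matches Lewis
  - book 2 (Paper Boats): author_id=1 -> matches Green
  - book 3 (River Crossing): author_id=1 -> matches Green
  - book 4 (The Red Mountain): author_id=NULL, no match -> kept with NULL
  - book 5 (Distant Shores): author_id=3 -> matches Lewis
  - book 6 (The Old House): author_id=3 -> matches Lewis
  - book 7 (Quiet Streets): author_id=3 -> matches Lewis
  - book 8 (Winter Gardens): author_id=4 -> matches Smith
  - book 9 (Broken Clocks): author_id=4 -> matches Smith
All 9 rows appear; 1 has NULL author.

SQL:
SELECT a.title, b.name AS author
FROM books a
LEFT JOIN authors b ON a.author_id = b.id

Result:
title            | author
-----------------+-------
The Iron Gate    | Lewis 
Paper Boats      | Green 
River Crossing   | Green 
The Red Mountain | NULL  
Distant Shores   | Lewis 
The Old House    | Lewis 
Quiet Streets    | Lewis 
Winter Gardens   | Smith 
Broken Clocks    | Smith 


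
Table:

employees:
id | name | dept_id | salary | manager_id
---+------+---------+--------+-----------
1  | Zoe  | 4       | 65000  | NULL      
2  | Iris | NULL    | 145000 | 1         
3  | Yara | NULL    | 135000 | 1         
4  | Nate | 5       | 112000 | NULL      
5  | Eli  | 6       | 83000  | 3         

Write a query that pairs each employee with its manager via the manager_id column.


This is a self-join: employees is joined to a second copy of itself, matching each row's manager_id to another row's id. Use LEFT JOIN so rows with manager_id=NULL are kept.
  - employee 1 (Zoe): manager_id=NULL -> NULL
  - employee 2 (Iris): manager_id=1 -> Zoe
  - employee 3 (Yara): manager_id=1 -> Zoe
  - employee 4 (Nate): manager_id=NULL -> NULL
  - employee 5 (Eli): manager_id=3 -> Yara

SQL:
SELECT a.name AS item, b.name AS manager
FROM employees a
LEFT JOIN employees b ON a.manager_id = b.id

Result:
item | manager
-----+--------
Zoe  | NULL   
Iris | Zoe    
Yara | Zoe    
Nate | NULL   
Eli  | Yara   


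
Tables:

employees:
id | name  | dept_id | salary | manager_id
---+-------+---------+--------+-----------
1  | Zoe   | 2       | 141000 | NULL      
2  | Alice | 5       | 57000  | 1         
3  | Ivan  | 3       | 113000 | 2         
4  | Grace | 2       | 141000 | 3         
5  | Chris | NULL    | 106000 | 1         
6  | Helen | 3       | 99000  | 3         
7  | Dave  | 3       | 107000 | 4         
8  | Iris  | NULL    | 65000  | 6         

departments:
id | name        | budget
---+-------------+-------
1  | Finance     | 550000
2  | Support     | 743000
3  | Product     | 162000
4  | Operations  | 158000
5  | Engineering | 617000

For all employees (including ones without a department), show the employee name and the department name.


LEFT JOIN keeps every row from employees (the left table); where dept_id has no match in departments, the department columns become NULL. Walk through each employee:
  - employee 1 (Zoe): dept_id=2 -> matches Support
  - employee 2 (Alice): dept_id=5 -> matches Engineering
  - employee 3 (Ivan): dept_id=3 -> matches Product
  - employee 4 (Grace): dept_id=2 -> matches Support
  - employee 5 (Chris): dept_id=NULL, no match -> kept with NULL
  - employee 6 (Helen): dept_id=3 -> matches Product
  - employee 7 (Dave): dept_id=3 -> matches Product
  - employee 8 (Iris): dept_id=NULL, no match -> kept with NULL
All 8 rows appear; 2 have NULL department.

SQL:
SELECT a.name, b.name AS department
FROM employees a
LEFT JOIN departments b ON a.dept_id = b.id

Result:
name  | department 
------+------------
Zoe   | Support    
Alice | Engineering
Ivan  | Product    
Grace | Support    
Chris | NULL       
Helen | Product    
Dave  | Product    
Iris  | NULL       


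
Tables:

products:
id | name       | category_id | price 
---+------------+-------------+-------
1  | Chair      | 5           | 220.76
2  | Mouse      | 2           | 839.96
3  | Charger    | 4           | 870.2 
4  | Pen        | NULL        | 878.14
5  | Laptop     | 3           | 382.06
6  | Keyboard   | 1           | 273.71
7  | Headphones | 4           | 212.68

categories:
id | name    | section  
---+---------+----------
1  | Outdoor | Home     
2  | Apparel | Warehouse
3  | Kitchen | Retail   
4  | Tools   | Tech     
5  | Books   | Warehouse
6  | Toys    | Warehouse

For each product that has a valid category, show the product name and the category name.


INNER JOIN keeps only products rows whose category_id matches an id in categories. Walk through each product:
  - product 1 (Chair): category_id=5 -> matches Books
  - product 2 (Mouse): category_id=2 -> matches Apparel
  - product 3 (Charger): category_id=4 -> matches Tools
  - product 4 (Pen): category_id=NULL, no match -> dropped
  - product 5 (Laptop): category_id=3 -> matches Kitchen
  - product 6 (Keyboard): category_id=1 -> matches Outdoor
  - product 7 (Headphones): category_id=4 -> matches Tools
So 1 of 7 rows is dropped.

SQL:
SELECT a.name, b.name AS category
FROM products a
INNER JOIN categories b ON a.category_id = b.id

Result:
name       | category
-----------+---------
Chair      | Books   
Mouse      | Apparel 
Charger    | Tools   
Laptop     | Kitchen 
Keyboard   | Outdoor 
Headphones | Tools   
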